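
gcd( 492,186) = 6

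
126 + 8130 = 8256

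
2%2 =0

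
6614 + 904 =7518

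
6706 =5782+924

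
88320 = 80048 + 8272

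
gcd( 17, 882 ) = 1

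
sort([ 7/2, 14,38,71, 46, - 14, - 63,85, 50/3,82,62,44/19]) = [ - 63, - 14, 44/19 , 7/2, 14,50/3,38, 46,62,71 , 82,85]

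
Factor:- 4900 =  - 2^2* 5^2*7^2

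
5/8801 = 5/8801 = 0.00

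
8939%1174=721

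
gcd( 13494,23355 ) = 519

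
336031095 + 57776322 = 393807417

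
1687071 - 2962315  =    -  1275244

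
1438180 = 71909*20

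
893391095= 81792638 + 811598457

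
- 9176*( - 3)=27528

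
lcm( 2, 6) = 6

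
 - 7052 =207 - 7259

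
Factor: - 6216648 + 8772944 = 2556296 = 2^3*53^1*6029^1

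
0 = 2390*0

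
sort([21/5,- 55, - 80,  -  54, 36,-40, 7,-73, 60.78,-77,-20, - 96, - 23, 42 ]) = [-96, - 80 ,-77  ,  -  73,  -  55, - 54,  -  40 , -23 ,  -  20,21/5,7, 36,42,60.78 ]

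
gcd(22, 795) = 1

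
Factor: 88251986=2^1 * 44125993^1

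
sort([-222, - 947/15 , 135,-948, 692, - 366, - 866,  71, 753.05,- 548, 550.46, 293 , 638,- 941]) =[ - 948,  -  941,-866, - 548, - 366,-222, - 947/15,71,135 , 293, 550.46, 638,692, 753.05 ] 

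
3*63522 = 190566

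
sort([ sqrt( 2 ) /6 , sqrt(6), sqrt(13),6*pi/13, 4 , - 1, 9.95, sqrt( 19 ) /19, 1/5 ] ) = [ - 1, 1/5 , sqrt( 19 ) /19,sqrt( 2)/6,6*pi/13,sqrt (6), sqrt(  13 ),4 , 9.95 ]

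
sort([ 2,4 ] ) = [ 2,4]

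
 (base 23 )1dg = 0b1101001100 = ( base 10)844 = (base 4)31030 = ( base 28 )124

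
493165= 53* 9305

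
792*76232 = 60375744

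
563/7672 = 563/7672 = 0.07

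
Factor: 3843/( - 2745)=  - 7/5 = - 5^( - 1)*7^1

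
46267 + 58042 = 104309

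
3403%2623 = 780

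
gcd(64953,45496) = 1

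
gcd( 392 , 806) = 2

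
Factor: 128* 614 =2^8*307^1 = 78592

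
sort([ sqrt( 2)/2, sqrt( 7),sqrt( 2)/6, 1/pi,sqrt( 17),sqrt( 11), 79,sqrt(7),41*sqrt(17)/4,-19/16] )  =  [- 19/16,sqrt( 2)/6,1/pi, sqrt(2)/2, sqrt( 7), sqrt( 7),sqrt( 11 ),sqrt( 17), 41*sqrt( 17 ) /4,79] 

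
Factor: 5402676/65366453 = 2^2*3^1*4447^( - 1)*14699^( - 1)*450223^1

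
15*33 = 495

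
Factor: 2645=5^1*23^2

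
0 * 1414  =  0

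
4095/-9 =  - 455/1 = -455.00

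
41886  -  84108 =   -  42222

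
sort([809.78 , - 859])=[ -859 , 809.78]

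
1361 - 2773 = - 1412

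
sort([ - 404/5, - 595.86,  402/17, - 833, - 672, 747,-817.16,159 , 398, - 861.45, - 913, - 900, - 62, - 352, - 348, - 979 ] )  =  [ - 979 ,  -  913, - 900, - 861.45, - 833,-817.16, - 672, - 595.86,-352 , - 348,-404/5, - 62, 402/17, 159, 398, 747] 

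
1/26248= 1/26248 = 0.00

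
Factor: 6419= 7^2* 131^1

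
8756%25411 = 8756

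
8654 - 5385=3269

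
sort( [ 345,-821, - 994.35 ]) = [ - 994.35, - 821, 345]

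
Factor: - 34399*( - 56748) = 2^2*3^1*41^1 *839^1*4729^1 = 1952074452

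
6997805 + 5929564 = 12927369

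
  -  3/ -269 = 3/269 = 0.01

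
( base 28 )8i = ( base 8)362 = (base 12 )182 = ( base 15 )112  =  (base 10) 242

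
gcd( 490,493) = 1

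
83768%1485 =608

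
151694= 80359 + 71335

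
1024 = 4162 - 3138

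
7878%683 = 365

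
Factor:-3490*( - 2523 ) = 8805270 = 2^1*3^1*5^1 *29^2 * 349^1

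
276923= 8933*31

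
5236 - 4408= 828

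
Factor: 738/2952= 1/4=2^( - 2)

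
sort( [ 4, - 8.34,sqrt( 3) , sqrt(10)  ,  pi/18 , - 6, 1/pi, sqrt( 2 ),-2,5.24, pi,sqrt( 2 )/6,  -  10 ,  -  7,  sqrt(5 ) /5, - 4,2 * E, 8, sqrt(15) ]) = [- 10, - 8.34, - 7,  -  6, - 4, - 2,pi/18, sqrt(2 ) /6, 1/pi,sqrt(5 ) /5, sqrt(2 ),sqrt ( 3), pi, sqrt( 10 ),sqrt(15 ),4,5.24, 2*E, 8]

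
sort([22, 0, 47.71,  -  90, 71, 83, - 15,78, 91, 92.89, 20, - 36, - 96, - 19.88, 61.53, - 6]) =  [ - 96, - 90, - 36 , - 19.88, - 15 , - 6,0, 20,22, 47.71 , 61.53,71, 78, 83, 91, 92.89 ]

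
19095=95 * 201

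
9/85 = 9/85 = 0.11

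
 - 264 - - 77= - 187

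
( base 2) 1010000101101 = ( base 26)7GH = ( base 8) 12055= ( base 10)5165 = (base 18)FGH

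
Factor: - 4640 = -2^5*5^1 * 29^1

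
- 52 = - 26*2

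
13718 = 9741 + 3977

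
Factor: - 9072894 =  - 2^1*3^1 * 31^1*48779^1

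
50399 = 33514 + 16885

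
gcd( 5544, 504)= 504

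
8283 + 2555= 10838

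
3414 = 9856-6442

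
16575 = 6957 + 9618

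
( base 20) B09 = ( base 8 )10471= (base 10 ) 4409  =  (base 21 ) 9KK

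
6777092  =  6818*994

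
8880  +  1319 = 10199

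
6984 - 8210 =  - 1226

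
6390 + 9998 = 16388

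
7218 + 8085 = 15303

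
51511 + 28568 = 80079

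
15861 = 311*51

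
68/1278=34/639  =  0.05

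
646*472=304912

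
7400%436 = 424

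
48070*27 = 1297890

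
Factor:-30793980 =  - 2^2 *3^1 * 5^1*7^1*157^1*467^1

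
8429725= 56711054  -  48281329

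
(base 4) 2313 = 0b10110111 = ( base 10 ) 183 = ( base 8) 267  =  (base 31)5S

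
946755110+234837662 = 1181592772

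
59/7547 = 59/7547= 0.01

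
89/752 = 89/752 = 0.12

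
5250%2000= 1250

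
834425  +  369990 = 1204415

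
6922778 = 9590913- 2668135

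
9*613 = 5517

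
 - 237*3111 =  - 737307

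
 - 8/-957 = 8/957 = 0.01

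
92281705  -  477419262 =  - 385137557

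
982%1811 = 982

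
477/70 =477/70 = 6.81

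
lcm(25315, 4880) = 405040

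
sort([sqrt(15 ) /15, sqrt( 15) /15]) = [sqrt(15) /15,sqrt( 15) /15]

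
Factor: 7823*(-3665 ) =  - 28671295  =  - 5^1*733^1*7823^1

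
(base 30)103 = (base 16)387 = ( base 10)903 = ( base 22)1J1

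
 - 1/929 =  - 1/929= - 0.00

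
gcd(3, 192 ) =3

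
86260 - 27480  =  58780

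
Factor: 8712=2^3*3^2*11^2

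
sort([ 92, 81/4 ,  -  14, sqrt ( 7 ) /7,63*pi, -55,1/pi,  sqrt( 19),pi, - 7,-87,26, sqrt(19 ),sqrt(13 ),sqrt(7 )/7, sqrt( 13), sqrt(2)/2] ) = [  -  87,-55, - 14, - 7,1/pi,sqrt( 7)/7, sqrt( 7)/7,sqrt (2)/2, pi, sqrt(13),sqrt ( 13), sqrt(19 ),sqrt(19),81/4,26 , 92,63* pi ]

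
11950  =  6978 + 4972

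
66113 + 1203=67316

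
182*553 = 100646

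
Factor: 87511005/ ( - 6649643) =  - 3^2*5^1* 7^(-2) * 11^( - 1)*13^( - 2 )*73^(-1)*1944689^1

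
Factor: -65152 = - 2^7*509^1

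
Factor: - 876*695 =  - 2^2 *3^1 * 5^1 * 73^1 * 139^1=-608820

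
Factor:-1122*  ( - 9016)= 10115952  =  2^4*3^1*7^2*11^1*17^1*23^1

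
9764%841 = 513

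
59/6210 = 59/6210=0.01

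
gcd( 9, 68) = 1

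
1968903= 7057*279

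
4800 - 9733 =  - 4933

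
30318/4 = 7579 + 1/2 = 7579.50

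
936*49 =45864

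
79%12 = 7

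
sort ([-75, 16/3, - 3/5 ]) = [ - 75, - 3/5, 16/3] 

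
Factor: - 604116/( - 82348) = 873/119= 3^2*7^( - 1 )*17^( - 1 )*97^1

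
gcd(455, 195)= 65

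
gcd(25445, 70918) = 1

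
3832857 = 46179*83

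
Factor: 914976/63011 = 2^5 *3^4 * 13^( - 1 )*37^( - 1)*131^ (  -  1)*353^1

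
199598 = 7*28514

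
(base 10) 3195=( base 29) 3n5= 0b110001111011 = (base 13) 15BA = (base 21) 753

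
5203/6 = 5203/6  =  867.17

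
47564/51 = 47564/51 = 932.63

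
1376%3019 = 1376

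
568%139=12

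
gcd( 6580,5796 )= 28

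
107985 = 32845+75140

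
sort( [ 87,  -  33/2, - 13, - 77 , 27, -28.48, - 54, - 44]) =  [-77, - 54, - 44, -28.48,- 33/2, - 13,27, 87 ] 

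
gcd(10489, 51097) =1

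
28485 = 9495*3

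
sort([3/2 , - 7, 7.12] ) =[- 7, 3/2, 7.12] 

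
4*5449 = 21796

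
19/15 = 19/15 = 1.27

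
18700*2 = 37400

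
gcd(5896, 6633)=737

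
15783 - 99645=-83862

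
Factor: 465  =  3^1 * 5^1*31^1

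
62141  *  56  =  3479896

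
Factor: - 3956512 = -2^5*7^1 * 17^1*1039^1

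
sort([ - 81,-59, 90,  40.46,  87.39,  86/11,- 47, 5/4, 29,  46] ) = [ - 81, - 59 , - 47,  5/4, 86/11,29,40.46, 46,  87.39, 90 ] 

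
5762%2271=1220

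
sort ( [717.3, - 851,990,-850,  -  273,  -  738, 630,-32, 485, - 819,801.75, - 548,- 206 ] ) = [ - 851,- 850, - 819, - 738, - 548, - 273, - 206,- 32,485, 630,717.3  ,  801.75,990]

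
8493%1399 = 99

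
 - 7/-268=7/268 = 0.03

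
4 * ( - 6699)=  - 26796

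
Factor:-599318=- 2^1*17^1*17627^1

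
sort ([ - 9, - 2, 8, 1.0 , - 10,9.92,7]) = [ - 10, - 9, - 2,1.0,7,8,9.92 ]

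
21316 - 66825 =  - 45509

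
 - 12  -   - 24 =12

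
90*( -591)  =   - 53190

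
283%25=8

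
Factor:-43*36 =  - 1548 = -2^2*3^2*43^1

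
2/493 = 2/493 = 0.00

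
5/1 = 5= 5.00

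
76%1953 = 76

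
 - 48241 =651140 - 699381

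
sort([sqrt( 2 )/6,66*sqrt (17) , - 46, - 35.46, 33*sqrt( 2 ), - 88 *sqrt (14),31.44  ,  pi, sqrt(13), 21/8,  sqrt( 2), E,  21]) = [ - 88*sqrt(14 ), - 46, - 35.46, sqrt( 2) /6 , sqrt (2), 21/8, E, pi,sqrt( 13),21, 31.44, 33*sqrt(2), 66 * sqrt( 17) ]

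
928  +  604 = 1532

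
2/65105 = 2/65105 = 0.00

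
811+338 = 1149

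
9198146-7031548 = 2166598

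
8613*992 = 8544096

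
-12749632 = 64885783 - 77635415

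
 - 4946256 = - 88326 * 56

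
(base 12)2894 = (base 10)4720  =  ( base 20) BG0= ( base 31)4S8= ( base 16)1270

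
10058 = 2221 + 7837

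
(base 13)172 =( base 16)106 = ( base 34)7o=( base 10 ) 262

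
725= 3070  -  2345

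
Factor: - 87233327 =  - 239^1* 364993^1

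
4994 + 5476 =10470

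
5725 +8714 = 14439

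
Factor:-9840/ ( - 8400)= 41/35 = 5^( - 1)*7^ ( - 1)*41^1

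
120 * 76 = 9120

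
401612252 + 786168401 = 1187780653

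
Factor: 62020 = 2^2 * 5^1*7^1*443^1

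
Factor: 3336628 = 2^2*19^1*43^1*1021^1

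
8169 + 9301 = 17470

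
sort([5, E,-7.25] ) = [ - 7.25,E,5]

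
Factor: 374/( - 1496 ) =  - 2^( -2) = -1/4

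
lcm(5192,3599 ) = 316712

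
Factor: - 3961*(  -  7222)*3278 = 2^2*11^1*17^1*23^1*149^1*157^1*233^1  =  93771589076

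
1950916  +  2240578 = 4191494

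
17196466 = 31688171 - 14491705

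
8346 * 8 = 66768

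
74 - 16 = 58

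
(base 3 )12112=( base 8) 225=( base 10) 149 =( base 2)10010101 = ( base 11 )126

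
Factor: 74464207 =74464207^1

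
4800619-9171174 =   -  4370555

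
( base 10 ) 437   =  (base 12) 305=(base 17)18C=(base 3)121012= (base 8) 665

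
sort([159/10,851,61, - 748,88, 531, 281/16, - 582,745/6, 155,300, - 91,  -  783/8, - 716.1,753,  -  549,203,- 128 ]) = [ - 748, - 716.1, - 582, - 549,- 128,-783/8,  -  91,159/10, 281/16,61 , 88,745/6, 155,203 , 300,531, 753,851 ] 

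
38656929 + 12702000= 51358929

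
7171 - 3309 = 3862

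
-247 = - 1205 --958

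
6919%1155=1144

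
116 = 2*58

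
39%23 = 16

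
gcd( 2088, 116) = 116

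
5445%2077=1291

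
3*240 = 720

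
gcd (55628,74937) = 1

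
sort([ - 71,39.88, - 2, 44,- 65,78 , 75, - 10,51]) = [ - 71, - 65 ,-10,- 2, 39.88 , 44,51, 75,78 ]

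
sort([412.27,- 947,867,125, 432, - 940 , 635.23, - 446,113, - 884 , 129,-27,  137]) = [-947, - 940,-884, - 446, - 27, 113, 125,129,137,412.27 , 432,635.23, 867]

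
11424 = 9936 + 1488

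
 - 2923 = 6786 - 9709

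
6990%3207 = 576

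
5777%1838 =263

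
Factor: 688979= 688979^1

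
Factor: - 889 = - 7^1 * 127^1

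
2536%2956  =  2536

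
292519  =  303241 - 10722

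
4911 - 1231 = 3680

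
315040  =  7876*40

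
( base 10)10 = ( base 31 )A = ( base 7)13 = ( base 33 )A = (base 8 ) 12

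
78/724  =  39/362 = 0.11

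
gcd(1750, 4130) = 70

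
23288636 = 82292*283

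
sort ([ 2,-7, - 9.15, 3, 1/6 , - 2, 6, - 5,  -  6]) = [ - 9.15,-7,  -  6, - 5,  -  2, 1/6, 2, 3, 6]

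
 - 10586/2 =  - 5293=- 5293.00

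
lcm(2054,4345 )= 112970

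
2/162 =1/81 = 0.01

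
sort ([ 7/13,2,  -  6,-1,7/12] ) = [- 6,-1,7/13, 7/12, 2 ]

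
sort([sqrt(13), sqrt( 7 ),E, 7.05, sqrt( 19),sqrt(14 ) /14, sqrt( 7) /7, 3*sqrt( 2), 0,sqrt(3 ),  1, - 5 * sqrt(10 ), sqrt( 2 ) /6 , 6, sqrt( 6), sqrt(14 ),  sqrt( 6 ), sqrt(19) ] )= [- 5*sqrt( 10),0,sqrt( 2 ) /6, sqrt( 14)/14, sqrt( 7 ) /7,1,sqrt (3 ), sqrt( 6),  sqrt( 6),sqrt( 7 ),  E,sqrt ( 13),sqrt(14),3*sqrt ( 2), sqrt( 19),sqrt( 19),6, 7.05 ]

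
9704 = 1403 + 8301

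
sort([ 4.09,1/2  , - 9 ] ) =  [ -9, 1/2,4.09]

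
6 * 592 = 3552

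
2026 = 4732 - 2706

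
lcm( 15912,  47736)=47736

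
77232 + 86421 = 163653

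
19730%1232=18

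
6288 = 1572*4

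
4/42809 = 4/42809 = 0.00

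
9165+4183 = 13348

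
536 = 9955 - 9419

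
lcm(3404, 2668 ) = 98716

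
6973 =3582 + 3391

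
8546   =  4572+3974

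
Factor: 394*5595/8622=3^(-1 )*5^1 *197^1*373^1*479^( - 1) = 367405/1437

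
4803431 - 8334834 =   -  3531403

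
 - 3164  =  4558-7722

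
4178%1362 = 92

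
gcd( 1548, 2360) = 4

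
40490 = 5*8098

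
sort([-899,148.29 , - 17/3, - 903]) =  [ - 903, - 899,-17/3,  148.29]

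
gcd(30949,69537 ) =1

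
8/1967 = 8/1967 = 0.00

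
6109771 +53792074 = 59901845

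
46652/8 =11663/2 = 5831.50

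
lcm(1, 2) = 2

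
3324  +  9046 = 12370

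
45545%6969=3731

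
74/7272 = 37/3636 =0.01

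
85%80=5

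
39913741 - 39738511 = 175230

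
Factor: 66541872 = 2^4 * 3^1*31^1*197^1*227^1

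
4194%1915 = 364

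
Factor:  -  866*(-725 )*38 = 2^2*5^2*19^1*29^1*433^1= 23858300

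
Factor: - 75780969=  - 3^1*11^2*191^1 * 1093^1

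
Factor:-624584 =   -  2^3*101^1*773^1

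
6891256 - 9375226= - 2483970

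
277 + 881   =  1158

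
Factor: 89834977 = 41^1 * 2191097^1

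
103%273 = 103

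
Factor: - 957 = -3^1*11^1 *29^1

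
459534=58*7923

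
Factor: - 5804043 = - 3^1*7^1*479^1*577^1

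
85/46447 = 85/46447 = 0.00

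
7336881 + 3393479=10730360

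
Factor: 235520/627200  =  2^2 * 5^( - 1) * 7^( - 2 )*23^1 = 92/245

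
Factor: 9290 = 2^1*5^1*929^1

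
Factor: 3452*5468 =2^4 * 863^1*1367^1 = 18875536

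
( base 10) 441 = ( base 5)3231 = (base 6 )2013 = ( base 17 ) 18g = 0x1B9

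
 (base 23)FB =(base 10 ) 356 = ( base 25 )E6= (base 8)544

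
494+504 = 998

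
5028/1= 5028=5028.00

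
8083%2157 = 1612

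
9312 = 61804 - 52492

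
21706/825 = 26 + 256/825 = 26.31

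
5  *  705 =3525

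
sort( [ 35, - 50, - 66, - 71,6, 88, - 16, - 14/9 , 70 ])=[ - 71,  -  66, - 50, - 16, - 14/9, 6 , 35,70, 88]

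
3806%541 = 19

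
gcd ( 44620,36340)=460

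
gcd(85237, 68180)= 1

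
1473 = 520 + 953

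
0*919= 0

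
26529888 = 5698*4656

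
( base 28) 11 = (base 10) 29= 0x1d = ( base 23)16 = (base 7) 41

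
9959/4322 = 9959/4322 = 2.30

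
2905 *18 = 52290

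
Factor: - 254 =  - 2^1*127^1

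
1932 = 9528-7596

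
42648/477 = 89 + 65/159 = 89.41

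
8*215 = 1720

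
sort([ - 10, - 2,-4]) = [  -  10, - 4, - 2 ]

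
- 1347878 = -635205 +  - 712673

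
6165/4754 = 1+1411/4754 = 1.30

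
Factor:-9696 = -2^5*3^1 * 101^1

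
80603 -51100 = 29503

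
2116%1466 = 650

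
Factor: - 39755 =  - 5^1*7951^1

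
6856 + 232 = 7088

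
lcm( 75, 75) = 75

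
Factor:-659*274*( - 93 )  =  2^1*3^1*31^1*137^1*659^1 = 16792638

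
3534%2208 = 1326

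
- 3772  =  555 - 4327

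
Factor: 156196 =2^2*17^1*2297^1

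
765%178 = 53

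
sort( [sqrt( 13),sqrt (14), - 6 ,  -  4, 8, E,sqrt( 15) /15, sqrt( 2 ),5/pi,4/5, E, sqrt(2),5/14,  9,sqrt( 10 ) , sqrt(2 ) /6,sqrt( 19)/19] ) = [-6 ,-4, sqrt( 19) /19,sqrt( 2) /6,sqrt( 15)/15, 5/14,4/5 , sqrt( 2 ) , sqrt(2),5/pi,E,  E , sqrt( 10),sqrt( 13 ),sqrt(14),8,9]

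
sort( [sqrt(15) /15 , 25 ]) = [ sqrt ( 15)/15, 25]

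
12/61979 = 12/61979 = 0.00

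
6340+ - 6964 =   -  624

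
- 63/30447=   -  1  +  3376/3383 = - 0.00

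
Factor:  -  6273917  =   - 13^1*23^1 * 20983^1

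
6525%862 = 491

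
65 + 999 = 1064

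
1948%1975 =1948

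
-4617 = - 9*513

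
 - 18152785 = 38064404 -56217189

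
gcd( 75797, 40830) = 1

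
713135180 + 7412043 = 720547223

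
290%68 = 18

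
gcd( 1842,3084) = 6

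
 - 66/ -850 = 33/425= 0.08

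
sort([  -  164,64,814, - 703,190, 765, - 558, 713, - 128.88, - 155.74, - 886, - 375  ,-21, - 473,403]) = [ - 886,-703,  -  558, - 473 ,-375, - 164, - 155.74, - 128.88 , - 21 , 64,190,403,713, 765,814] 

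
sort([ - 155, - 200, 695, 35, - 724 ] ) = [ - 724, - 200, - 155,35, 695]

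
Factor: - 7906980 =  - 2^2*3^1*5^1*131783^1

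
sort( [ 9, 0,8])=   [0, 8  ,  9]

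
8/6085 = 8/6085 = 0.00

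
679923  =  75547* 9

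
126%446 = 126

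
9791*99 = 969309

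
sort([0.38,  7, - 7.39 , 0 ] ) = [ - 7.39, 0,0.38,  7]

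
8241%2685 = 186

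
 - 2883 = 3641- 6524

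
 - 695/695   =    -  1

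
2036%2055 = 2036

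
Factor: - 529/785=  - 5^( - 1)*23^2*157^( - 1) 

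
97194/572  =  48597/286= 169.92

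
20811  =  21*991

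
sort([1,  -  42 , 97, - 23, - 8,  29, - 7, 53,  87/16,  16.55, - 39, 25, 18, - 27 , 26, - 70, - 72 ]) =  [ - 72,-70,-42, - 39, - 27, - 23, - 8 , - 7, 1 , 87/16,16.55,18 , 25, 26 , 29 , 53,97]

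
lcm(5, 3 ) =15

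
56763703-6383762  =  50379941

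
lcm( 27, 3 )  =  27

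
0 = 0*623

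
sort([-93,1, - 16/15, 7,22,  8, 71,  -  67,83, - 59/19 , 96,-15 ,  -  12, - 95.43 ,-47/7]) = [-95.43,-93,- 67,-15,-12,-47/7 ,-59/19,-16/15, 1,7, 8,  22 , 71,83 , 96 ] 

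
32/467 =32/467 = 0.07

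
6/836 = 3/418  =  0.01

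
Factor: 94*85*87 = 695130 =2^1 * 3^1 * 5^1*17^1*29^1*47^1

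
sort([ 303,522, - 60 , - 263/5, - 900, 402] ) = [ -900, - 60, - 263/5, 303,402,522]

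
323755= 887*365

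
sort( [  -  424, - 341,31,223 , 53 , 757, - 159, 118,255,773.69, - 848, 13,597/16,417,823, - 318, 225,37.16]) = [ - 848, - 424, - 341,-318, - 159, 13, 31,37.16,597/16,53, 118, 223,225,  255,417,757, 773.69, 823]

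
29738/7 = 4248  +  2/7= 4248.29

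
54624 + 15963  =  70587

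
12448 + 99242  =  111690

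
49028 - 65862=-16834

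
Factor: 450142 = 2^1*7^1*11^1*37^1*79^1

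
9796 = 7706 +2090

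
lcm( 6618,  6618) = 6618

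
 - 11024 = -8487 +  - 2537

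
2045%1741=304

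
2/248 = 1/124 = 0.01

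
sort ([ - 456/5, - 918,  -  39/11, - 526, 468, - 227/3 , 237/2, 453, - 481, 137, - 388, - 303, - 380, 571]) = [-918, - 526, - 481, - 388, - 380, -303, - 456/5, - 227/3 , - 39/11, 237/2, 137,453, 468,571 ]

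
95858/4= 47929/2 = 23964.50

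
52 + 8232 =8284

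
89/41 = 89/41= 2.17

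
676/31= 676/31 = 21.81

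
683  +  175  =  858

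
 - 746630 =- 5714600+4967970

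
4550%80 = 70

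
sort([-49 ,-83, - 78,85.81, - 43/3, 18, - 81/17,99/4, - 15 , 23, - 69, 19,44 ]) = [ - 83, - 78, - 69 , - 49,  -  15, - 43/3, - 81/17 , 18, 19 , 23 , 99/4, 44, 85.81] 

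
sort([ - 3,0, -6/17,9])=[ - 3, - 6/17, 0,9 ] 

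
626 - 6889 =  - 6263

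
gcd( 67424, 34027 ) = 7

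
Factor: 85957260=2^2*3^1*5^1* 1432621^1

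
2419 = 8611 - 6192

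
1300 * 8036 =10446800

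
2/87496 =1/43748 = 0.00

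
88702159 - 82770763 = 5931396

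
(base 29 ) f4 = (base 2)110110111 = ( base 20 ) 11J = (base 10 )439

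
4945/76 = 65 + 5/76  =  65.07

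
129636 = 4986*26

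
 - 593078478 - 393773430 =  -986851908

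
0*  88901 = 0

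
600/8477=600/8477= 0.07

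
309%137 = 35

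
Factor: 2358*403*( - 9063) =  - 8612333262=- 2^1*3^4*13^1  *19^1*31^1*53^1*131^1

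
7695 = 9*855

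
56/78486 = 28/39243 = 0.00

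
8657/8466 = 8657/8466 = 1.02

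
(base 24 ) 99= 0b11100001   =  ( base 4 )3201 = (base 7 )441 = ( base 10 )225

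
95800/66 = 1451 + 17/33= 1451.52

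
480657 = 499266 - 18609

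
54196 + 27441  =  81637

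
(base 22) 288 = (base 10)1152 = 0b10010000000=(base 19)33C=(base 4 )102000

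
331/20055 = 331/20055 = 0.02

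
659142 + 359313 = 1018455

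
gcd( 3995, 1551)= 47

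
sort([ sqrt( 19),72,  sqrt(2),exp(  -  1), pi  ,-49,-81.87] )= [-81.87, - 49,exp( - 1), sqrt( 2), pi, sqrt( 19),72] 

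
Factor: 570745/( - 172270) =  - 709/214 = - 2^( - 1)*107^(  -  1 )*709^1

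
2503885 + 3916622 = 6420507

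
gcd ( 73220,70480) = 20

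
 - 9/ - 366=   3/122 = 0.02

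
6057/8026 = 6057/8026 = 0.75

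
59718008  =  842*70924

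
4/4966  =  2/2483 = 0.00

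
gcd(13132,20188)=196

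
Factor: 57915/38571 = 3^3 *5^1*11^1*23^( - 1)*43^(-1)= 1485/989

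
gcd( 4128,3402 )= 6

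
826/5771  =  826/5771= 0.14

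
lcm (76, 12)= 228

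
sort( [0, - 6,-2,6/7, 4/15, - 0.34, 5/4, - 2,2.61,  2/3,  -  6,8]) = [-6,-6,-2, - 2,-0.34, 0, 4/15, 2/3, 6/7,5/4, 2.61, 8]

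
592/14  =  42 + 2/7 = 42.29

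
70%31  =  8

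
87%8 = 7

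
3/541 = 3/541 = 0.01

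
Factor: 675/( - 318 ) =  - 225/106 = -  2^ ( - 1 )*3^2 * 5^2 * 53^( - 1) 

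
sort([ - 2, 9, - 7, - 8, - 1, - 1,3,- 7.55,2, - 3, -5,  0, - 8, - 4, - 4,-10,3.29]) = [ - 10,  -  8,  -  8,-7.55, - 7, - 5, - 4, - 4, - 3,-2, - 1, - 1,0, 2, 3,3.29,9 ] 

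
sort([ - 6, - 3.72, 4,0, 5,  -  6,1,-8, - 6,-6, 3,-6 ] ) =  [-8,-6,-6,- 6, - 6,-6, - 3.72,  0,1,3,4,5 ]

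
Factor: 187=11^1*17^1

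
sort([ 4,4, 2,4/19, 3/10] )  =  [4/19,  3/10,  2, 4,4 ]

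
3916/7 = 3916/7 = 559.43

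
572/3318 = 286/1659 =0.17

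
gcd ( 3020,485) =5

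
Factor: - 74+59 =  - 3^1*5^1 = - 15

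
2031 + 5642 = 7673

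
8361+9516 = 17877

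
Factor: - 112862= -2^1 * 56431^1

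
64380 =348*185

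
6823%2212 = 187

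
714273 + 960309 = 1674582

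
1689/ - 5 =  - 338 + 1/5 = - 337.80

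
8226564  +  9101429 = 17327993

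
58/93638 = 29/46819 = 0.00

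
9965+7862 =17827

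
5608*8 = 44864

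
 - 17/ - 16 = 17/16 = 1.06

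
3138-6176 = - 3038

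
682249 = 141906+540343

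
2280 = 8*285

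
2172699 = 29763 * 73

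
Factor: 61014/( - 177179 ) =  - 2^1 * 3^1*53^(  -  1 ) * 3343^(  -  1)*10169^1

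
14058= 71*198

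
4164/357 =11 + 79/119 = 11.66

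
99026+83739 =182765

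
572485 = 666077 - 93592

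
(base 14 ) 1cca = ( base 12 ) 3076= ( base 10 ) 5274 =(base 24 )93I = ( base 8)12232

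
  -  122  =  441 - 563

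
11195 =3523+7672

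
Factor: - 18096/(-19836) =52/57 = 2^2*3^( - 1 )*13^1*19^( - 1 ) 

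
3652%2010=1642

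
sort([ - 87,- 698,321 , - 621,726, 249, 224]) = [ - 698 , - 621, -87, 224,249, 321,726]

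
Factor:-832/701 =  - 2^6*  13^1*701^(- 1)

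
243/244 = 243/244 = 1.00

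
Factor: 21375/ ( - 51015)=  - 75/179 = -3^1*5^2*179^(  -  1)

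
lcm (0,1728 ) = 0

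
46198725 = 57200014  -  11001289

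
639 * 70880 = 45292320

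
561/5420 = 561/5420 = 0.10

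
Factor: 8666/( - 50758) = -7/41 = -7^1 * 41^( - 1 ) 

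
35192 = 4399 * 8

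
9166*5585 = 51192110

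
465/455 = 1 + 2/91=1.02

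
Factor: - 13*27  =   - 351 = - 3^3*13^1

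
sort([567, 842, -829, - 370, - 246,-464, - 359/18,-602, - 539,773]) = [ - 829,  -  602, - 539, - 464, -370, - 246, - 359/18 , 567,773,842 ] 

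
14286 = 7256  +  7030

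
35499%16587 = 2325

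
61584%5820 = 3384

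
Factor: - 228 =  - 2^2*3^1*19^1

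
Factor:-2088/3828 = -2^1*3^1*11^(-1 ) = -6/11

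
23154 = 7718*3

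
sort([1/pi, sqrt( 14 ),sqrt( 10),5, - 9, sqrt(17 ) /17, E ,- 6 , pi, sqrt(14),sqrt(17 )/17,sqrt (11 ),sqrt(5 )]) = [-9, - 6,sqrt(  17 )/17,sqrt( 17)/17 , 1/pi,sqrt( 5 ),E,pi, sqrt( 10),  sqrt(11),sqrt( 14 ),sqrt (14 ),5]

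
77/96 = 77/96 = 0.80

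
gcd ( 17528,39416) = 8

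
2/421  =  2/421=0.00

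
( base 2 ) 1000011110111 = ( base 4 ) 1003313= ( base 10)4343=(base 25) 6NI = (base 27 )5pn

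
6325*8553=54097725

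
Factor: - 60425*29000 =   -  2^3 * 5^5*29^1*2417^1 = -1752325000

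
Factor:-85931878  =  -2^1 *42965939^1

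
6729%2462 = 1805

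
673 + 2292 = 2965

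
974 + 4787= 5761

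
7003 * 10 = 70030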